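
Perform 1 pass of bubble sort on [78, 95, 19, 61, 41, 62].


Initial: [78, 95, 19, 61, 41, 62]
Pass 1: [78, 19, 61, 41, 62, 95] (4 swaps)

After 1 pass: [78, 19, 61, 41, 62, 95]


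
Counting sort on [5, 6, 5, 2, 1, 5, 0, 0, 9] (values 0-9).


Input: [5, 6, 5, 2, 1, 5, 0, 0, 9]
Counts: [2, 1, 1, 0, 0, 3, 1, 0, 0, 1]

Sorted: [0, 0, 1, 2, 5, 5, 5, 6, 9]


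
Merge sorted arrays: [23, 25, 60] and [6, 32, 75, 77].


Take 6 from B
Take 23 from A
Take 25 from A
Take 32 from B
Take 60 from A

Merged: [6, 23, 25, 32, 60, 75, 77]


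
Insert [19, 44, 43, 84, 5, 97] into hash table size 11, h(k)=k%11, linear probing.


Insert 19: h=8 -> slot 8
Insert 44: h=0 -> slot 0
Insert 43: h=10 -> slot 10
Insert 84: h=7 -> slot 7
Insert 5: h=5 -> slot 5
Insert 97: h=9 -> slot 9

Table: [44, None, None, None, None, 5, None, 84, 19, 97, 43]


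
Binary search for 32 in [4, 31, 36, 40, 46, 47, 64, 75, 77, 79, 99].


Step 1: lo=0, hi=10, mid=5, val=47
Step 2: lo=0, hi=4, mid=2, val=36
Step 3: lo=0, hi=1, mid=0, val=4
Step 4: lo=1, hi=1, mid=1, val=31

Not found


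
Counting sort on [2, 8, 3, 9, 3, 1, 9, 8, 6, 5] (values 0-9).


Input: [2, 8, 3, 9, 3, 1, 9, 8, 6, 5]
Counts: [0, 1, 1, 2, 0, 1, 1, 0, 2, 2]

Sorted: [1, 2, 3, 3, 5, 6, 8, 8, 9, 9]


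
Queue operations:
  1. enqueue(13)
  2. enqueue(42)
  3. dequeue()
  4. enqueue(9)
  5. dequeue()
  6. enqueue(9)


enqueue(13) -> [13]
enqueue(42) -> [13, 42]
dequeue()->13, [42]
enqueue(9) -> [42, 9]
dequeue()->42, [9]
enqueue(9) -> [9, 9]

Final queue: [9, 9]


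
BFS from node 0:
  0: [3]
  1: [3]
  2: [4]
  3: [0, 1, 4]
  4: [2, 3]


Visit 0, enqueue [3]
Visit 3, enqueue [1, 4]
Visit 1, enqueue []
Visit 4, enqueue [2]
Visit 2, enqueue []

BFS order: [0, 3, 1, 4, 2]


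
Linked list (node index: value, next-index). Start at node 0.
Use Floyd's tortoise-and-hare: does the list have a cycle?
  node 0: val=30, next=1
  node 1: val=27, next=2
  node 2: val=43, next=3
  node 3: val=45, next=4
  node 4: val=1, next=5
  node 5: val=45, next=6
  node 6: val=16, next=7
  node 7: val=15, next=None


Floyd's tortoise (slow, +1) and hare (fast, +2):
  init: slow=0, fast=0
  step 1: slow=1, fast=2
  step 2: slow=2, fast=4
  step 3: slow=3, fast=6
  step 4: fast 6->7->None, no cycle

Cycle: no


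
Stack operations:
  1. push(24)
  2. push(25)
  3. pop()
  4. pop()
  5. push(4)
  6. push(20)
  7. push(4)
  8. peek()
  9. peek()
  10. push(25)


push(24) -> [24]
push(25) -> [24, 25]
pop()->25, [24]
pop()->24, []
push(4) -> [4]
push(20) -> [4, 20]
push(4) -> [4, 20, 4]
peek()->4
peek()->4
push(25) -> [4, 20, 4, 25]

Final stack: [4, 20, 4, 25]


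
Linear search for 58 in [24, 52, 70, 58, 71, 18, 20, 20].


i=0: 24!=58
i=1: 52!=58
i=2: 70!=58
i=3: 58==58 found!

Found at 3, 4 comps


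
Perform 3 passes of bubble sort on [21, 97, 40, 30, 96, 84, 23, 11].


Initial: [21, 97, 40, 30, 96, 84, 23, 11]
Pass 1: [21, 40, 30, 96, 84, 23, 11, 97] (6 swaps)
Pass 2: [21, 30, 40, 84, 23, 11, 96, 97] (4 swaps)
Pass 3: [21, 30, 40, 23, 11, 84, 96, 97] (2 swaps)

After 3 passes: [21, 30, 40, 23, 11, 84, 96, 97]


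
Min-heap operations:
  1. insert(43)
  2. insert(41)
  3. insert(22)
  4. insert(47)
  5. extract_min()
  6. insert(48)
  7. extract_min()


insert(43) -> [43]
insert(41) -> [41, 43]
insert(22) -> [22, 43, 41]
insert(47) -> [22, 43, 41, 47]
extract_min()->22, [41, 43, 47]
insert(48) -> [41, 43, 47, 48]
extract_min()->41, [43, 48, 47]

Final heap: [43, 48, 47]


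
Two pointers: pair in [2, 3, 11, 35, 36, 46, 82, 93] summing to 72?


lo=0(2)+hi=7(93)=95
lo=0(2)+hi=6(82)=84
lo=0(2)+hi=5(46)=48
lo=1(3)+hi=5(46)=49
lo=2(11)+hi=5(46)=57
lo=3(35)+hi=5(46)=81
lo=3(35)+hi=4(36)=71

No pair found


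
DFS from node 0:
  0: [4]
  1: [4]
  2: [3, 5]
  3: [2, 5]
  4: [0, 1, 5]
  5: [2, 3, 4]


Visit 0, push [4]
Visit 4, push [5, 1]
Visit 1, push []
Visit 5, push [3, 2]
Visit 2, push [3]
Visit 3, push []

DFS order: [0, 4, 1, 5, 2, 3]


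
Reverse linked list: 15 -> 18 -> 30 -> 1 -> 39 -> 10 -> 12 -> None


Step 1: curr=15, set curr.next=prev(None) | reversed so far: 15
Step 2: curr=18, set curr.next=prev(15) | reversed so far: 18 -> 15
Step 3: curr=30, set curr.next=prev(18) | reversed so far: 30 -> 18 -> 15
Step 4: curr=1, set curr.next=prev(30) | reversed so far: 1 -> 30 -> 18 -> 15
Step 5: curr=39, set curr.next=prev(1) | reversed so far: 39 -> 1 -> 30 -> 18 -> 15
Step 6: curr=10, set curr.next=prev(39) | reversed so far: 10 -> 39 -> 1 -> 30 -> 18 -> 15
Step 7: curr=12, set curr.next=prev(10) | reversed so far: 12 -> 10 -> 39 -> 1 -> 30 -> 18 -> 15

12 -> 10 -> 39 -> 1 -> 30 -> 18 -> 15 -> None


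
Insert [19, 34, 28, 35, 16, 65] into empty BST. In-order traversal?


Insert 19: root
Insert 34: R from 19
Insert 28: R from 19 -> L from 34
Insert 35: R from 19 -> R from 34
Insert 16: L from 19
Insert 65: R from 19 -> R from 34 -> R from 35

In-order: [16, 19, 28, 34, 35, 65]


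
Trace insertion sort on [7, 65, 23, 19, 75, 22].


Initial: [7, 65, 23, 19, 75, 22]
Insert 65: [7, 65, 23, 19, 75, 22]
Insert 23: [7, 23, 65, 19, 75, 22]
Insert 19: [7, 19, 23, 65, 75, 22]
Insert 75: [7, 19, 23, 65, 75, 22]
Insert 22: [7, 19, 22, 23, 65, 75]

Sorted: [7, 19, 22, 23, 65, 75]


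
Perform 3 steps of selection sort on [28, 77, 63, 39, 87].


Initial: [28, 77, 63, 39, 87]
Step 1: min=28 at 0
  Swap: [28, 77, 63, 39, 87]
Step 2: min=39 at 3
  Swap: [28, 39, 63, 77, 87]
Step 3: min=63 at 2
  Swap: [28, 39, 63, 77, 87]

After 3 steps: [28, 39, 63, 77, 87]


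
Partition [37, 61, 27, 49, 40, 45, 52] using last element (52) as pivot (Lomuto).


Pivot: 52
  37 <= 52: advance i (no swap)
  27 <= 52: swap -> [37, 27, 61, 49, 40, 45, 52]
  49 <= 52: swap -> [37, 27, 49, 61, 40, 45, 52]
  40 <= 52: swap -> [37, 27, 49, 40, 61, 45, 52]
  45 <= 52: swap -> [37, 27, 49, 40, 45, 61, 52]
Place pivot at 5: [37, 27, 49, 40, 45, 52, 61]

Partitioned: [37, 27, 49, 40, 45, 52, 61]


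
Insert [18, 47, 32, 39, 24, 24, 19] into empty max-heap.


Insert 18: [18]
Insert 47: [47, 18]
Insert 32: [47, 18, 32]
Insert 39: [47, 39, 32, 18]
Insert 24: [47, 39, 32, 18, 24]
Insert 24: [47, 39, 32, 18, 24, 24]
Insert 19: [47, 39, 32, 18, 24, 24, 19]

Final heap: [47, 39, 32, 18, 24, 24, 19]


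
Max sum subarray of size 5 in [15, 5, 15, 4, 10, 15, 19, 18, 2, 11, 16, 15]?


[0:5]: 49
[1:6]: 49
[2:7]: 63
[3:8]: 66
[4:9]: 64
[5:10]: 65
[6:11]: 66
[7:12]: 62

Max: 66 at [3:8]


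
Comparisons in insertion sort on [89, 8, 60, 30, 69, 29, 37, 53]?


Algorithm: insertion sort
Input: [89, 8, 60, 30, 69, 29, 37, 53]
Sorted: [8, 29, 30, 37, 53, 60, 69, 89]

21


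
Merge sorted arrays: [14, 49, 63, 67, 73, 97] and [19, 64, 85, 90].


Take 14 from A
Take 19 from B
Take 49 from A
Take 63 from A
Take 64 from B
Take 67 from A
Take 73 from A
Take 85 from B
Take 90 from B

Merged: [14, 19, 49, 63, 64, 67, 73, 85, 90, 97]


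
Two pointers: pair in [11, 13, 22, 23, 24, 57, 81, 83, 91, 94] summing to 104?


lo=0(11)+hi=9(94)=105
lo=0(11)+hi=8(91)=102
lo=1(13)+hi=8(91)=104

Yes: 13+91=104


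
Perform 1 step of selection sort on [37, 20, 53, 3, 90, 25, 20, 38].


Initial: [37, 20, 53, 3, 90, 25, 20, 38]
Step 1: min=3 at 3
  Swap: [3, 20, 53, 37, 90, 25, 20, 38]

After 1 step: [3, 20, 53, 37, 90, 25, 20, 38]


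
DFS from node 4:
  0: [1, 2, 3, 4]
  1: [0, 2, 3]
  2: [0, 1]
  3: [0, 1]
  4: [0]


Visit 4, push [0]
Visit 0, push [3, 2, 1]
Visit 1, push [3, 2]
Visit 2, push []
Visit 3, push []

DFS order: [4, 0, 1, 2, 3]


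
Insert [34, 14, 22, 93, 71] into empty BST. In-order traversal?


Insert 34: root
Insert 14: L from 34
Insert 22: L from 34 -> R from 14
Insert 93: R from 34
Insert 71: R from 34 -> L from 93

In-order: [14, 22, 34, 71, 93]


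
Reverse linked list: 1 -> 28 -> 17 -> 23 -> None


Step 1: curr=1, set curr.next=prev(None) | reversed so far: 1
Step 2: curr=28, set curr.next=prev(1) | reversed so far: 28 -> 1
Step 3: curr=17, set curr.next=prev(28) | reversed so far: 17 -> 28 -> 1
Step 4: curr=23, set curr.next=prev(17) | reversed so far: 23 -> 17 -> 28 -> 1

23 -> 17 -> 28 -> 1 -> None


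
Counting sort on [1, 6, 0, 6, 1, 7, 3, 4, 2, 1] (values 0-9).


Input: [1, 6, 0, 6, 1, 7, 3, 4, 2, 1]
Counts: [1, 3, 1, 1, 1, 0, 2, 1, 0, 0]

Sorted: [0, 1, 1, 1, 2, 3, 4, 6, 6, 7]


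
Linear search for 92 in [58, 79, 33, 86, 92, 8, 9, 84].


i=0: 58!=92
i=1: 79!=92
i=2: 33!=92
i=3: 86!=92
i=4: 92==92 found!

Found at 4, 5 comps


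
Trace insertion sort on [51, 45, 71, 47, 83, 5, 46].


Initial: [51, 45, 71, 47, 83, 5, 46]
Insert 45: [45, 51, 71, 47, 83, 5, 46]
Insert 71: [45, 51, 71, 47, 83, 5, 46]
Insert 47: [45, 47, 51, 71, 83, 5, 46]
Insert 83: [45, 47, 51, 71, 83, 5, 46]
Insert 5: [5, 45, 47, 51, 71, 83, 46]
Insert 46: [5, 45, 46, 47, 51, 71, 83]

Sorted: [5, 45, 46, 47, 51, 71, 83]


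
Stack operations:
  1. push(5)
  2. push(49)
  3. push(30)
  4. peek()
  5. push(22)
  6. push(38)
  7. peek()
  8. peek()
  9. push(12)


push(5) -> [5]
push(49) -> [5, 49]
push(30) -> [5, 49, 30]
peek()->30
push(22) -> [5, 49, 30, 22]
push(38) -> [5, 49, 30, 22, 38]
peek()->38
peek()->38
push(12) -> [5, 49, 30, 22, 38, 12]

Final stack: [5, 49, 30, 22, 38, 12]


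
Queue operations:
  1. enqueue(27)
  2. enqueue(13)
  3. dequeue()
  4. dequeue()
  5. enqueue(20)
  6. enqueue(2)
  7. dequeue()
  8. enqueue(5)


enqueue(27) -> [27]
enqueue(13) -> [27, 13]
dequeue()->27, [13]
dequeue()->13, []
enqueue(20) -> [20]
enqueue(2) -> [20, 2]
dequeue()->20, [2]
enqueue(5) -> [2, 5]

Final queue: [2, 5]


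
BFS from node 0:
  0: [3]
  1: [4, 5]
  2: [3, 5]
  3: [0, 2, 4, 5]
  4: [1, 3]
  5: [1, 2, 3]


Visit 0, enqueue [3]
Visit 3, enqueue [2, 4, 5]
Visit 2, enqueue []
Visit 4, enqueue [1]
Visit 5, enqueue []
Visit 1, enqueue []

BFS order: [0, 3, 2, 4, 5, 1]


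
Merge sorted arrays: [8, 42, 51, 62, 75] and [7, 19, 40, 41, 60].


Take 7 from B
Take 8 from A
Take 19 from B
Take 40 from B
Take 41 from B
Take 42 from A
Take 51 from A
Take 60 from B

Merged: [7, 8, 19, 40, 41, 42, 51, 60, 62, 75]


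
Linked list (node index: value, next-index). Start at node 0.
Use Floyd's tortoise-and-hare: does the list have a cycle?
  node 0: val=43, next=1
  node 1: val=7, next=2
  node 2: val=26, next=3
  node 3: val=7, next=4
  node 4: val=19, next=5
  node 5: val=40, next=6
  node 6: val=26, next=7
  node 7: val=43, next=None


Floyd's tortoise (slow, +1) and hare (fast, +2):
  init: slow=0, fast=0
  step 1: slow=1, fast=2
  step 2: slow=2, fast=4
  step 3: slow=3, fast=6
  step 4: fast 6->7->None, no cycle

Cycle: no


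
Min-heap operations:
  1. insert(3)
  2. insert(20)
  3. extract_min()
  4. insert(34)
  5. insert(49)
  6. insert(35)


insert(3) -> [3]
insert(20) -> [3, 20]
extract_min()->3, [20]
insert(34) -> [20, 34]
insert(49) -> [20, 34, 49]
insert(35) -> [20, 34, 49, 35]

Final heap: [20, 34, 49, 35]


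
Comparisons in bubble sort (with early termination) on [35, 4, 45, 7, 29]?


Algorithm: bubble sort (with early termination)
Input: [35, 4, 45, 7, 29]
Sorted: [4, 7, 29, 35, 45]

9


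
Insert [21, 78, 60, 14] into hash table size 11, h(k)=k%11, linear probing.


Insert 21: h=10 -> slot 10
Insert 78: h=1 -> slot 1
Insert 60: h=5 -> slot 5
Insert 14: h=3 -> slot 3

Table: [None, 78, None, 14, None, 60, None, None, None, None, 21]


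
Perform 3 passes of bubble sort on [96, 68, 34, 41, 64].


Initial: [96, 68, 34, 41, 64]
Pass 1: [68, 34, 41, 64, 96] (4 swaps)
Pass 2: [34, 41, 64, 68, 96] (3 swaps)
Pass 3: [34, 41, 64, 68, 96] (0 swaps)

After 3 passes: [34, 41, 64, 68, 96]


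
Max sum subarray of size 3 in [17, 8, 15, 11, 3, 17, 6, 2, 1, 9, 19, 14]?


[0:3]: 40
[1:4]: 34
[2:5]: 29
[3:6]: 31
[4:7]: 26
[5:8]: 25
[6:9]: 9
[7:10]: 12
[8:11]: 29
[9:12]: 42

Max: 42 at [9:12]


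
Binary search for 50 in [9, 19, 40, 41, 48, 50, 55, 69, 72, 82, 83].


Step 1: lo=0, hi=10, mid=5, val=50

Found at index 5


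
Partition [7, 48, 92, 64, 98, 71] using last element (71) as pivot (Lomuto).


Pivot: 71
  7 <= 71: advance i (no swap)
  48 <= 71: advance i (no swap)
  64 <= 71: swap -> [7, 48, 64, 92, 98, 71]
Place pivot at 3: [7, 48, 64, 71, 98, 92]

Partitioned: [7, 48, 64, 71, 98, 92]


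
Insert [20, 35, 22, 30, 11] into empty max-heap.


Insert 20: [20]
Insert 35: [35, 20]
Insert 22: [35, 20, 22]
Insert 30: [35, 30, 22, 20]
Insert 11: [35, 30, 22, 20, 11]

Final heap: [35, 30, 22, 20, 11]


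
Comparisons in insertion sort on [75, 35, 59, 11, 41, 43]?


Algorithm: insertion sort
Input: [75, 35, 59, 11, 41, 43]
Sorted: [11, 35, 41, 43, 59, 75]

12


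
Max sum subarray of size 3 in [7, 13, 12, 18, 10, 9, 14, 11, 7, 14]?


[0:3]: 32
[1:4]: 43
[2:5]: 40
[3:6]: 37
[4:7]: 33
[5:8]: 34
[6:9]: 32
[7:10]: 32

Max: 43 at [1:4]


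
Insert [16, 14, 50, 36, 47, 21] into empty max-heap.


Insert 16: [16]
Insert 14: [16, 14]
Insert 50: [50, 14, 16]
Insert 36: [50, 36, 16, 14]
Insert 47: [50, 47, 16, 14, 36]
Insert 21: [50, 47, 21, 14, 36, 16]

Final heap: [50, 47, 21, 14, 36, 16]


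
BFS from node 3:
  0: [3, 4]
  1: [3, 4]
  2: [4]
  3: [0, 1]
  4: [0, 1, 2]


Visit 3, enqueue [0, 1]
Visit 0, enqueue [4]
Visit 1, enqueue []
Visit 4, enqueue [2]
Visit 2, enqueue []

BFS order: [3, 0, 1, 4, 2]


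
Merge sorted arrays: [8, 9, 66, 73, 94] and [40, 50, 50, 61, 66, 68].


Take 8 from A
Take 9 from A
Take 40 from B
Take 50 from B
Take 50 from B
Take 61 from B
Take 66 from A
Take 66 from B
Take 68 from B

Merged: [8, 9, 40, 50, 50, 61, 66, 66, 68, 73, 94]


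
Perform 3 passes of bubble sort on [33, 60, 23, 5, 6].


Initial: [33, 60, 23, 5, 6]
Pass 1: [33, 23, 5, 6, 60] (3 swaps)
Pass 2: [23, 5, 6, 33, 60] (3 swaps)
Pass 3: [5, 6, 23, 33, 60] (2 swaps)

After 3 passes: [5, 6, 23, 33, 60]


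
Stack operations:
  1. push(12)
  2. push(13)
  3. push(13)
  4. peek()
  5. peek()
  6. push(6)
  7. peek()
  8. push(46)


push(12) -> [12]
push(13) -> [12, 13]
push(13) -> [12, 13, 13]
peek()->13
peek()->13
push(6) -> [12, 13, 13, 6]
peek()->6
push(46) -> [12, 13, 13, 6, 46]

Final stack: [12, 13, 13, 6, 46]


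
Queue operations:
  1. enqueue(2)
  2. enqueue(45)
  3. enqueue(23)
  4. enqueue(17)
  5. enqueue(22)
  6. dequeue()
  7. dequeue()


enqueue(2) -> [2]
enqueue(45) -> [2, 45]
enqueue(23) -> [2, 45, 23]
enqueue(17) -> [2, 45, 23, 17]
enqueue(22) -> [2, 45, 23, 17, 22]
dequeue()->2, [45, 23, 17, 22]
dequeue()->45, [23, 17, 22]

Final queue: [23, 17, 22]


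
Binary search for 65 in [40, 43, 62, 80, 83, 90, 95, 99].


Step 1: lo=0, hi=7, mid=3, val=80
Step 2: lo=0, hi=2, mid=1, val=43
Step 3: lo=2, hi=2, mid=2, val=62

Not found


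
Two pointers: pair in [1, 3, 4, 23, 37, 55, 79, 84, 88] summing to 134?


lo=0(1)+hi=8(88)=89
lo=1(3)+hi=8(88)=91
lo=2(4)+hi=8(88)=92
lo=3(23)+hi=8(88)=111
lo=4(37)+hi=8(88)=125
lo=5(55)+hi=8(88)=143
lo=5(55)+hi=7(84)=139
lo=5(55)+hi=6(79)=134

Yes: 55+79=134


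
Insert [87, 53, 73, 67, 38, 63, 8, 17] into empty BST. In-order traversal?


Insert 87: root
Insert 53: L from 87
Insert 73: L from 87 -> R from 53
Insert 67: L from 87 -> R from 53 -> L from 73
Insert 38: L from 87 -> L from 53
Insert 63: L from 87 -> R from 53 -> L from 73 -> L from 67
Insert 8: L from 87 -> L from 53 -> L from 38
Insert 17: L from 87 -> L from 53 -> L from 38 -> R from 8

In-order: [8, 17, 38, 53, 63, 67, 73, 87]


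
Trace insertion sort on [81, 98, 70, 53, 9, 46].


Initial: [81, 98, 70, 53, 9, 46]
Insert 98: [81, 98, 70, 53, 9, 46]
Insert 70: [70, 81, 98, 53, 9, 46]
Insert 53: [53, 70, 81, 98, 9, 46]
Insert 9: [9, 53, 70, 81, 98, 46]
Insert 46: [9, 46, 53, 70, 81, 98]

Sorted: [9, 46, 53, 70, 81, 98]


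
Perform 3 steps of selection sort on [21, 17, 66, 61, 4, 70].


Initial: [21, 17, 66, 61, 4, 70]
Step 1: min=4 at 4
  Swap: [4, 17, 66, 61, 21, 70]
Step 2: min=17 at 1
  Swap: [4, 17, 66, 61, 21, 70]
Step 3: min=21 at 4
  Swap: [4, 17, 21, 61, 66, 70]

After 3 steps: [4, 17, 21, 61, 66, 70]


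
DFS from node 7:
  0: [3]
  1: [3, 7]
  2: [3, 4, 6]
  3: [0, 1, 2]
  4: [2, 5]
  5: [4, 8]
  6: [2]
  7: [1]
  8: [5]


Visit 7, push [1]
Visit 1, push [3]
Visit 3, push [2, 0]
Visit 0, push []
Visit 2, push [6, 4]
Visit 4, push [5]
Visit 5, push [8]
Visit 8, push []
Visit 6, push []

DFS order: [7, 1, 3, 0, 2, 4, 5, 8, 6]


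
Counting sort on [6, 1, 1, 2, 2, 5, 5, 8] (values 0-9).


Input: [6, 1, 1, 2, 2, 5, 5, 8]
Counts: [0, 2, 2, 0, 0, 2, 1, 0, 1, 0]

Sorted: [1, 1, 2, 2, 5, 5, 6, 8]


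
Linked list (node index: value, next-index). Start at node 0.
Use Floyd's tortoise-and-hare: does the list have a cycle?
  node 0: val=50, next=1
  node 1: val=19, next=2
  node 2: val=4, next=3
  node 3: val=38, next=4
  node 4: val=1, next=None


Floyd's tortoise (slow, +1) and hare (fast, +2):
  init: slow=0, fast=0
  step 1: slow=1, fast=2
  step 2: slow=2, fast=4
  step 3: fast -> None, no cycle

Cycle: no


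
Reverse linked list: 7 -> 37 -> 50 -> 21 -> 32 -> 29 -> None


Step 1: curr=7, set curr.next=prev(None) | reversed so far: 7
Step 2: curr=37, set curr.next=prev(7) | reversed so far: 37 -> 7
Step 3: curr=50, set curr.next=prev(37) | reversed so far: 50 -> 37 -> 7
Step 4: curr=21, set curr.next=prev(50) | reversed so far: 21 -> 50 -> 37 -> 7
Step 5: curr=32, set curr.next=prev(21) | reversed so far: 32 -> 21 -> 50 -> 37 -> 7
Step 6: curr=29, set curr.next=prev(32) | reversed so far: 29 -> 32 -> 21 -> 50 -> 37 -> 7

29 -> 32 -> 21 -> 50 -> 37 -> 7 -> None


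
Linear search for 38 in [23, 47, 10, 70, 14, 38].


i=0: 23!=38
i=1: 47!=38
i=2: 10!=38
i=3: 70!=38
i=4: 14!=38
i=5: 38==38 found!

Found at 5, 6 comps


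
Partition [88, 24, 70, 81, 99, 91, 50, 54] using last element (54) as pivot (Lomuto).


Pivot: 54
  24 <= 54: swap -> [24, 88, 70, 81, 99, 91, 50, 54]
  50 <= 54: swap -> [24, 50, 70, 81, 99, 91, 88, 54]
Place pivot at 2: [24, 50, 54, 81, 99, 91, 88, 70]

Partitioned: [24, 50, 54, 81, 99, 91, 88, 70]


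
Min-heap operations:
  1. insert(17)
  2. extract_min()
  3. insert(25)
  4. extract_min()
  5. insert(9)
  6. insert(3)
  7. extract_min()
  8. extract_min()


insert(17) -> [17]
extract_min()->17, []
insert(25) -> [25]
extract_min()->25, []
insert(9) -> [9]
insert(3) -> [3, 9]
extract_min()->3, [9]
extract_min()->9, []

Final heap: []


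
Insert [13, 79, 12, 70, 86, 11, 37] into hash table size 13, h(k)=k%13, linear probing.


Insert 13: h=0 -> slot 0
Insert 79: h=1 -> slot 1
Insert 12: h=12 -> slot 12
Insert 70: h=5 -> slot 5
Insert 86: h=8 -> slot 8
Insert 11: h=11 -> slot 11
Insert 37: h=11, 4 probes -> slot 2

Table: [13, 79, 37, None, None, 70, None, None, 86, None, None, 11, 12]


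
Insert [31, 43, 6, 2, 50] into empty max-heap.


Insert 31: [31]
Insert 43: [43, 31]
Insert 6: [43, 31, 6]
Insert 2: [43, 31, 6, 2]
Insert 50: [50, 43, 6, 2, 31]

Final heap: [50, 43, 6, 2, 31]


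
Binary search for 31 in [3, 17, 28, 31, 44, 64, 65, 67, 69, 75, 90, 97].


Step 1: lo=0, hi=11, mid=5, val=64
Step 2: lo=0, hi=4, mid=2, val=28
Step 3: lo=3, hi=4, mid=3, val=31

Found at index 3


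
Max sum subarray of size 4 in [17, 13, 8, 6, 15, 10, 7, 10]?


[0:4]: 44
[1:5]: 42
[2:6]: 39
[3:7]: 38
[4:8]: 42

Max: 44 at [0:4]


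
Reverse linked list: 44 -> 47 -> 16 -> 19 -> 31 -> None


Step 1: curr=44, set curr.next=prev(None) | reversed so far: 44
Step 2: curr=47, set curr.next=prev(44) | reversed so far: 47 -> 44
Step 3: curr=16, set curr.next=prev(47) | reversed so far: 16 -> 47 -> 44
Step 4: curr=19, set curr.next=prev(16) | reversed so far: 19 -> 16 -> 47 -> 44
Step 5: curr=31, set curr.next=prev(19) | reversed so far: 31 -> 19 -> 16 -> 47 -> 44

31 -> 19 -> 16 -> 47 -> 44 -> None


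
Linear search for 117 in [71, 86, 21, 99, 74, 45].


i=0: 71!=117
i=1: 86!=117
i=2: 21!=117
i=3: 99!=117
i=4: 74!=117
i=5: 45!=117

Not found, 6 comps


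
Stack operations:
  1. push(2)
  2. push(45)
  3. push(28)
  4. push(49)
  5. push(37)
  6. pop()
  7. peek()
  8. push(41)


push(2) -> [2]
push(45) -> [2, 45]
push(28) -> [2, 45, 28]
push(49) -> [2, 45, 28, 49]
push(37) -> [2, 45, 28, 49, 37]
pop()->37, [2, 45, 28, 49]
peek()->49
push(41) -> [2, 45, 28, 49, 41]

Final stack: [2, 45, 28, 49, 41]


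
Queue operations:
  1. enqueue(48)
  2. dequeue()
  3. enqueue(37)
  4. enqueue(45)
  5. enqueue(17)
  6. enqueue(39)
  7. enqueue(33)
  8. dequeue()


enqueue(48) -> [48]
dequeue()->48, []
enqueue(37) -> [37]
enqueue(45) -> [37, 45]
enqueue(17) -> [37, 45, 17]
enqueue(39) -> [37, 45, 17, 39]
enqueue(33) -> [37, 45, 17, 39, 33]
dequeue()->37, [45, 17, 39, 33]

Final queue: [45, 17, 39, 33]


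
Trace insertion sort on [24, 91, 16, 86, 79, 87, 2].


Initial: [24, 91, 16, 86, 79, 87, 2]
Insert 91: [24, 91, 16, 86, 79, 87, 2]
Insert 16: [16, 24, 91, 86, 79, 87, 2]
Insert 86: [16, 24, 86, 91, 79, 87, 2]
Insert 79: [16, 24, 79, 86, 91, 87, 2]
Insert 87: [16, 24, 79, 86, 87, 91, 2]
Insert 2: [2, 16, 24, 79, 86, 87, 91]

Sorted: [2, 16, 24, 79, 86, 87, 91]


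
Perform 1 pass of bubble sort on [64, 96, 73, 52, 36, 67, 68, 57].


Initial: [64, 96, 73, 52, 36, 67, 68, 57]
Pass 1: [64, 73, 52, 36, 67, 68, 57, 96] (6 swaps)

After 1 pass: [64, 73, 52, 36, 67, 68, 57, 96]


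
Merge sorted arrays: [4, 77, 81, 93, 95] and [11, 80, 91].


Take 4 from A
Take 11 from B
Take 77 from A
Take 80 from B
Take 81 from A
Take 91 from B

Merged: [4, 11, 77, 80, 81, 91, 93, 95]


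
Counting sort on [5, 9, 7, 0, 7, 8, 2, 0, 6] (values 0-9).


Input: [5, 9, 7, 0, 7, 8, 2, 0, 6]
Counts: [2, 0, 1, 0, 0, 1, 1, 2, 1, 1]

Sorted: [0, 0, 2, 5, 6, 7, 7, 8, 9]


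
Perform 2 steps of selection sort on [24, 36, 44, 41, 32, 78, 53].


Initial: [24, 36, 44, 41, 32, 78, 53]
Step 1: min=24 at 0
  Swap: [24, 36, 44, 41, 32, 78, 53]
Step 2: min=32 at 4
  Swap: [24, 32, 44, 41, 36, 78, 53]

After 2 steps: [24, 32, 44, 41, 36, 78, 53]


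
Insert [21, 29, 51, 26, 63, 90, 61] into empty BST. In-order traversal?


Insert 21: root
Insert 29: R from 21
Insert 51: R from 21 -> R from 29
Insert 26: R from 21 -> L from 29
Insert 63: R from 21 -> R from 29 -> R from 51
Insert 90: R from 21 -> R from 29 -> R from 51 -> R from 63
Insert 61: R from 21 -> R from 29 -> R from 51 -> L from 63

In-order: [21, 26, 29, 51, 61, 63, 90]


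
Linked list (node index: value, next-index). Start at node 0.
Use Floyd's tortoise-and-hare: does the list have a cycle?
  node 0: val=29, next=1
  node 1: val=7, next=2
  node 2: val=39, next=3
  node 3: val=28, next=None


Floyd's tortoise (slow, +1) and hare (fast, +2):
  init: slow=0, fast=0
  step 1: slow=1, fast=2
  step 2: fast 2->3->None, no cycle

Cycle: no


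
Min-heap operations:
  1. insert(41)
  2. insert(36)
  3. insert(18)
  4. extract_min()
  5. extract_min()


insert(41) -> [41]
insert(36) -> [36, 41]
insert(18) -> [18, 41, 36]
extract_min()->18, [36, 41]
extract_min()->36, [41]

Final heap: [41]


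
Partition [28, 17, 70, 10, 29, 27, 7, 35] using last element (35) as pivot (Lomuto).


Pivot: 35
  28 <= 35: advance i (no swap)
  17 <= 35: advance i (no swap)
  10 <= 35: swap -> [28, 17, 10, 70, 29, 27, 7, 35]
  29 <= 35: swap -> [28, 17, 10, 29, 70, 27, 7, 35]
  27 <= 35: swap -> [28, 17, 10, 29, 27, 70, 7, 35]
  7 <= 35: swap -> [28, 17, 10, 29, 27, 7, 70, 35]
Place pivot at 6: [28, 17, 10, 29, 27, 7, 35, 70]

Partitioned: [28, 17, 10, 29, 27, 7, 35, 70]


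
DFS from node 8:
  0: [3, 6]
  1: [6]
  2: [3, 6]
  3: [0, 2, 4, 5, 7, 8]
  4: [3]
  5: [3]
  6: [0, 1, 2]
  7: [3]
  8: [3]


Visit 8, push [3]
Visit 3, push [7, 5, 4, 2, 0]
Visit 0, push [6]
Visit 6, push [2, 1]
Visit 1, push []
Visit 2, push []
Visit 4, push []
Visit 5, push []
Visit 7, push []

DFS order: [8, 3, 0, 6, 1, 2, 4, 5, 7]


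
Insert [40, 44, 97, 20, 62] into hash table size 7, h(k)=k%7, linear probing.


Insert 40: h=5 -> slot 5
Insert 44: h=2 -> slot 2
Insert 97: h=6 -> slot 6
Insert 20: h=6, 1 probes -> slot 0
Insert 62: h=6, 2 probes -> slot 1

Table: [20, 62, 44, None, None, 40, 97]


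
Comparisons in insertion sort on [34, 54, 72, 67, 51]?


Algorithm: insertion sort
Input: [34, 54, 72, 67, 51]
Sorted: [34, 51, 54, 67, 72]

8


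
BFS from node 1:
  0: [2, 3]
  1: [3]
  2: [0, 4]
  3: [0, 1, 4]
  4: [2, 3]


Visit 1, enqueue [3]
Visit 3, enqueue [0, 4]
Visit 0, enqueue [2]
Visit 4, enqueue []
Visit 2, enqueue []

BFS order: [1, 3, 0, 4, 2]


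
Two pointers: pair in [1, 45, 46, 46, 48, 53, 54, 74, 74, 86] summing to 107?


lo=0(1)+hi=9(86)=87
lo=1(45)+hi=9(86)=131
lo=1(45)+hi=8(74)=119
lo=1(45)+hi=7(74)=119
lo=1(45)+hi=6(54)=99
lo=2(46)+hi=6(54)=100
lo=3(46)+hi=6(54)=100
lo=4(48)+hi=6(54)=102
lo=5(53)+hi=6(54)=107

Yes: 53+54=107


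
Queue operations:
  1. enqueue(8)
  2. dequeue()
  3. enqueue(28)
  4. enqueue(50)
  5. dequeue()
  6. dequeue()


enqueue(8) -> [8]
dequeue()->8, []
enqueue(28) -> [28]
enqueue(50) -> [28, 50]
dequeue()->28, [50]
dequeue()->50, []

Final queue: []


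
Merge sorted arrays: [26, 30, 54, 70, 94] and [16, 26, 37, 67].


Take 16 from B
Take 26 from A
Take 26 from B
Take 30 from A
Take 37 from B
Take 54 from A
Take 67 from B

Merged: [16, 26, 26, 30, 37, 54, 67, 70, 94]


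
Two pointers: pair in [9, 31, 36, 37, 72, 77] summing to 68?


lo=0(9)+hi=5(77)=86
lo=0(9)+hi=4(72)=81
lo=0(9)+hi=3(37)=46
lo=1(31)+hi=3(37)=68

Yes: 31+37=68


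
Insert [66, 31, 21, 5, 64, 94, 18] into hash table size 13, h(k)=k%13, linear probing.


Insert 66: h=1 -> slot 1
Insert 31: h=5 -> slot 5
Insert 21: h=8 -> slot 8
Insert 5: h=5, 1 probes -> slot 6
Insert 64: h=12 -> slot 12
Insert 94: h=3 -> slot 3
Insert 18: h=5, 2 probes -> slot 7

Table: [None, 66, None, 94, None, 31, 5, 18, 21, None, None, None, 64]


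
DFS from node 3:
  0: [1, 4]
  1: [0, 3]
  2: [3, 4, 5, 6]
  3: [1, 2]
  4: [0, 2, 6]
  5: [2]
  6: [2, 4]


Visit 3, push [2, 1]
Visit 1, push [0]
Visit 0, push [4]
Visit 4, push [6, 2]
Visit 2, push [6, 5]
Visit 5, push []
Visit 6, push []

DFS order: [3, 1, 0, 4, 2, 5, 6]


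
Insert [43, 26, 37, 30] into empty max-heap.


Insert 43: [43]
Insert 26: [43, 26]
Insert 37: [43, 26, 37]
Insert 30: [43, 30, 37, 26]

Final heap: [43, 30, 37, 26]


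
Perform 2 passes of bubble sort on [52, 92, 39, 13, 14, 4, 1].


Initial: [52, 92, 39, 13, 14, 4, 1]
Pass 1: [52, 39, 13, 14, 4, 1, 92] (5 swaps)
Pass 2: [39, 13, 14, 4, 1, 52, 92] (5 swaps)

After 2 passes: [39, 13, 14, 4, 1, 52, 92]


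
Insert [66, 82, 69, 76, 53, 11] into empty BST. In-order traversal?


Insert 66: root
Insert 82: R from 66
Insert 69: R from 66 -> L from 82
Insert 76: R from 66 -> L from 82 -> R from 69
Insert 53: L from 66
Insert 11: L from 66 -> L from 53

In-order: [11, 53, 66, 69, 76, 82]


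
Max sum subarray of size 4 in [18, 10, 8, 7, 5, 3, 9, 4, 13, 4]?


[0:4]: 43
[1:5]: 30
[2:6]: 23
[3:7]: 24
[4:8]: 21
[5:9]: 29
[6:10]: 30

Max: 43 at [0:4]


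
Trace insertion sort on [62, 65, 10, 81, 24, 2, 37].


Initial: [62, 65, 10, 81, 24, 2, 37]
Insert 65: [62, 65, 10, 81, 24, 2, 37]
Insert 10: [10, 62, 65, 81, 24, 2, 37]
Insert 81: [10, 62, 65, 81, 24, 2, 37]
Insert 24: [10, 24, 62, 65, 81, 2, 37]
Insert 2: [2, 10, 24, 62, 65, 81, 37]
Insert 37: [2, 10, 24, 37, 62, 65, 81]

Sorted: [2, 10, 24, 37, 62, 65, 81]


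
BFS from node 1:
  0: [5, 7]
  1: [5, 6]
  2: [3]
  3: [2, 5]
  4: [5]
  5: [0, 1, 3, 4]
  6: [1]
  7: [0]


Visit 1, enqueue [5, 6]
Visit 5, enqueue [0, 3, 4]
Visit 6, enqueue []
Visit 0, enqueue [7]
Visit 3, enqueue [2]
Visit 4, enqueue []
Visit 7, enqueue []
Visit 2, enqueue []

BFS order: [1, 5, 6, 0, 3, 4, 7, 2]


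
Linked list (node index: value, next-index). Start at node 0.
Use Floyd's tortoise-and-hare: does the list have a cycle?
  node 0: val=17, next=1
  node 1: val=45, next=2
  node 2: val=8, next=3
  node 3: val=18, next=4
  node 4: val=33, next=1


Floyd's tortoise (slow, +1) and hare (fast, +2):
  init: slow=0, fast=0
  step 1: slow=1, fast=2
  step 2: slow=2, fast=4
  step 3: slow=3, fast=2
  step 4: slow=4, fast=4
  slow == fast at node 4: cycle detected

Cycle: yes


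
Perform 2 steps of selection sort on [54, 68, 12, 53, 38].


Initial: [54, 68, 12, 53, 38]
Step 1: min=12 at 2
  Swap: [12, 68, 54, 53, 38]
Step 2: min=38 at 4
  Swap: [12, 38, 54, 53, 68]

After 2 steps: [12, 38, 54, 53, 68]


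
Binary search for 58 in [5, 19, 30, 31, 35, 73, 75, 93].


Step 1: lo=0, hi=7, mid=3, val=31
Step 2: lo=4, hi=7, mid=5, val=73
Step 3: lo=4, hi=4, mid=4, val=35

Not found


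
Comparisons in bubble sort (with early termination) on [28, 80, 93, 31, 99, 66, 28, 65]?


Algorithm: bubble sort (with early termination)
Input: [28, 80, 93, 31, 99, 66, 28, 65]
Sorted: [28, 28, 31, 65, 66, 80, 93, 99]

27


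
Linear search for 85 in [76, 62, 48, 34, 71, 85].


i=0: 76!=85
i=1: 62!=85
i=2: 48!=85
i=3: 34!=85
i=4: 71!=85
i=5: 85==85 found!

Found at 5, 6 comps


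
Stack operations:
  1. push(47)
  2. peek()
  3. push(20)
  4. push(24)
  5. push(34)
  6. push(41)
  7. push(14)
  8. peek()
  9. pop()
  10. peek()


push(47) -> [47]
peek()->47
push(20) -> [47, 20]
push(24) -> [47, 20, 24]
push(34) -> [47, 20, 24, 34]
push(41) -> [47, 20, 24, 34, 41]
push(14) -> [47, 20, 24, 34, 41, 14]
peek()->14
pop()->14, [47, 20, 24, 34, 41]
peek()->41

Final stack: [47, 20, 24, 34, 41]


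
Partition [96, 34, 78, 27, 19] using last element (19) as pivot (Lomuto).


Pivot: 19
Place pivot at 0: [19, 34, 78, 27, 96]

Partitioned: [19, 34, 78, 27, 96]


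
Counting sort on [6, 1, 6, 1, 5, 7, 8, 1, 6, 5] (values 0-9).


Input: [6, 1, 6, 1, 5, 7, 8, 1, 6, 5]
Counts: [0, 3, 0, 0, 0, 2, 3, 1, 1, 0]

Sorted: [1, 1, 1, 5, 5, 6, 6, 6, 7, 8]


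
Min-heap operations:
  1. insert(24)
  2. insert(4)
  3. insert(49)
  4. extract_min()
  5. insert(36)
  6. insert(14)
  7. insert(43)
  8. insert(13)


insert(24) -> [24]
insert(4) -> [4, 24]
insert(49) -> [4, 24, 49]
extract_min()->4, [24, 49]
insert(36) -> [24, 49, 36]
insert(14) -> [14, 24, 36, 49]
insert(43) -> [14, 24, 36, 49, 43]
insert(13) -> [13, 24, 14, 49, 43, 36]

Final heap: [13, 24, 14, 49, 43, 36]


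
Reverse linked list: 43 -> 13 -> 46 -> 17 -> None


Step 1: curr=43, set curr.next=prev(None) | reversed so far: 43
Step 2: curr=13, set curr.next=prev(43) | reversed so far: 13 -> 43
Step 3: curr=46, set curr.next=prev(13) | reversed so far: 46 -> 13 -> 43
Step 4: curr=17, set curr.next=prev(46) | reversed so far: 17 -> 46 -> 13 -> 43

17 -> 46 -> 13 -> 43 -> None


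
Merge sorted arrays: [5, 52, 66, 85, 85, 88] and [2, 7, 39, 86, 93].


Take 2 from B
Take 5 from A
Take 7 from B
Take 39 from B
Take 52 from A
Take 66 from A
Take 85 from A
Take 85 from A
Take 86 from B
Take 88 from A

Merged: [2, 5, 7, 39, 52, 66, 85, 85, 86, 88, 93]


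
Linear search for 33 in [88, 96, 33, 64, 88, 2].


i=0: 88!=33
i=1: 96!=33
i=2: 33==33 found!

Found at 2, 3 comps


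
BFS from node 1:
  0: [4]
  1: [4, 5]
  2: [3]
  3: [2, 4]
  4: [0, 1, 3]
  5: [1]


Visit 1, enqueue [4, 5]
Visit 4, enqueue [0, 3]
Visit 5, enqueue []
Visit 0, enqueue []
Visit 3, enqueue [2]
Visit 2, enqueue []

BFS order: [1, 4, 5, 0, 3, 2]


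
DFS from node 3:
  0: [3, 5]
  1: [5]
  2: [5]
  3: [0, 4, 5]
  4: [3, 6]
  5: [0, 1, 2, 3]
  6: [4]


Visit 3, push [5, 4, 0]
Visit 0, push [5]
Visit 5, push [2, 1]
Visit 1, push []
Visit 2, push []
Visit 4, push [6]
Visit 6, push []

DFS order: [3, 0, 5, 1, 2, 4, 6]


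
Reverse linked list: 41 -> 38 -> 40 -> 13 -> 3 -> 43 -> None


Step 1: curr=41, set curr.next=prev(None) | reversed so far: 41
Step 2: curr=38, set curr.next=prev(41) | reversed so far: 38 -> 41
Step 3: curr=40, set curr.next=prev(38) | reversed so far: 40 -> 38 -> 41
Step 4: curr=13, set curr.next=prev(40) | reversed so far: 13 -> 40 -> 38 -> 41
Step 5: curr=3, set curr.next=prev(13) | reversed so far: 3 -> 13 -> 40 -> 38 -> 41
Step 6: curr=43, set curr.next=prev(3) | reversed so far: 43 -> 3 -> 13 -> 40 -> 38 -> 41

43 -> 3 -> 13 -> 40 -> 38 -> 41 -> None


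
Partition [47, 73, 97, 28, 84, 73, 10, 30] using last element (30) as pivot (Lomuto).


Pivot: 30
  28 <= 30: swap -> [28, 73, 97, 47, 84, 73, 10, 30]
  10 <= 30: swap -> [28, 10, 97, 47, 84, 73, 73, 30]
Place pivot at 2: [28, 10, 30, 47, 84, 73, 73, 97]

Partitioned: [28, 10, 30, 47, 84, 73, 73, 97]


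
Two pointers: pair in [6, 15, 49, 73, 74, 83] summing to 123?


lo=0(6)+hi=5(83)=89
lo=1(15)+hi=5(83)=98
lo=2(49)+hi=5(83)=132
lo=2(49)+hi=4(74)=123

Yes: 49+74=123


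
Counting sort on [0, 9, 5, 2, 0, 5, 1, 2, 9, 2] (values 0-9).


Input: [0, 9, 5, 2, 0, 5, 1, 2, 9, 2]
Counts: [2, 1, 3, 0, 0, 2, 0, 0, 0, 2]

Sorted: [0, 0, 1, 2, 2, 2, 5, 5, 9, 9]


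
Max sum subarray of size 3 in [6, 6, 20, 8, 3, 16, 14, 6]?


[0:3]: 32
[1:4]: 34
[2:5]: 31
[3:6]: 27
[4:7]: 33
[5:8]: 36

Max: 36 at [5:8]


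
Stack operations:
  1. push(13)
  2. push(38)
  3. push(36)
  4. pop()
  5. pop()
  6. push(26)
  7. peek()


push(13) -> [13]
push(38) -> [13, 38]
push(36) -> [13, 38, 36]
pop()->36, [13, 38]
pop()->38, [13]
push(26) -> [13, 26]
peek()->26

Final stack: [13, 26]


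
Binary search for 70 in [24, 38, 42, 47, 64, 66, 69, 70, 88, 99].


Step 1: lo=0, hi=9, mid=4, val=64
Step 2: lo=5, hi=9, mid=7, val=70

Found at index 7


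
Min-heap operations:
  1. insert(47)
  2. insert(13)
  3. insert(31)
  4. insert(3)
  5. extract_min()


insert(47) -> [47]
insert(13) -> [13, 47]
insert(31) -> [13, 47, 31]
insert(3) -> [3, 13, 31, 47]
extract_min()->3, [13, 47, 31]

Final heap: [13, 47, 31]


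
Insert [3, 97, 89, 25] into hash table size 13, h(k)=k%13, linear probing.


Insert 3: h=3 -> slot 3
Insert 97: h=6 -> slot 6
Insert 89: h=11 -> slot 11
Insert 25: h=12 -> slot 12

Table: [None, None, None, 3, None, None, 97, None, None, None, None, 89, 25]


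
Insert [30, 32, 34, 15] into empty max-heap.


Insert 30: [30]
Insert 32: [32, 30]
Insert 34: [34, 30, 32]
Insert 15: [34, 30, 32, 15]

Final heap: [34, 30, 32, 15]


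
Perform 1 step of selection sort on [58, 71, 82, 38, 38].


Initial: [58, 71, 82, 38, 38]
Step 1: min=38 at 3
  Swap: [38, 71, 82, 58, 38]

After 1 step: [38, 71, 82, 58, 38]


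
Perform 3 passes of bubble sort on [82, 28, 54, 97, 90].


Initial: [82, 28, 54, 97, 90]
Pass 1: [28, 54, 82, 90, 97] (3 swaps)
Pass 2: [28, 54, 82, 90, 97] (0 swaps)
Pass 3: [28, 54, 82, 90, 97] (0 swaps)

After 3 passes: [28, 54, 82, 90, 97]


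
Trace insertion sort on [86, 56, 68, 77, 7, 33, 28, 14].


Initial: [86, 56, 68, 77, 7, 33, 28, 14]
Insert 56: [56, 86, 68, 77, 7, 33, 28, 14]
Insert 68: [56, 68, 86, 77, 7, 33, 28, 14]
Insert 77: [56, 68, 77, 86, 7, 33, 28, 14]
Insert 7: [7, 56, 68, 77, 86, 33, 28, 14]
Insert 33: [7, 33, 56, 68, 77, 86, 28, 14]
Insert 28: [7, 28, 33, 56, 68, 77, 86, 14]
Insert 14: [7, 14, 28, 33, 56, 68, 77, 86]

Sorted: [7, 14, 28, 33, 56, 68, 77, 86]


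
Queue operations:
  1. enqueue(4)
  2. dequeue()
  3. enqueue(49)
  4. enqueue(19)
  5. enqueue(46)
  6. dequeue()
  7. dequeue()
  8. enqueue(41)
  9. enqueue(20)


enqueue(4) -> [4]
dequeue()->4, []
enqueue(49) -> [49]
enqueue(19) -> [49, 19]
enqueue(46) -> [49, 19, 46]
dequeue()->49, [19, 46]
dequeue()->19, [46]
enqueue(41) -> [46, 41]
enqueue(20) -> [46, 41, 20]

Final queue: [46, 41, 20]


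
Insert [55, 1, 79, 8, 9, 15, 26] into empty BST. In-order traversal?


Insert 55: root
Insert 1: L from 55
Insert 79: R from 55
Insert 8: L from 55 -> R from 1
Insert 9: L from 55 -> R from 1 -> R from 8
Insert 15: L from 55 -> R from 1 -> R from 8 -> R from 9
Insert 26: L from 55 -> R from 1 -> R from 8 -> R from 9 -> R from 15

In-order: [1, 8, 9, 15, 26, 55, 79]


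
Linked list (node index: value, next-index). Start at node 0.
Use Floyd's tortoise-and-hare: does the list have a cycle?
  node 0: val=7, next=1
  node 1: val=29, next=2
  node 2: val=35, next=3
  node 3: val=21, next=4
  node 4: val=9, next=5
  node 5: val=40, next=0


Floyd's tortoise (slow, +1) and hare (fast, +2):
  init: slow=0, fast=0
  step 1: slow=1, fast=2
  step 2: slow=2, fast=4
  step 3: slow=3, fast=0
  step 4: slow=4, fast=2
  step 5: slow=5, fast=4
  step 6: slow=0, fast=0
  slow == fast at node 0: cycle detected

Cycle: yes


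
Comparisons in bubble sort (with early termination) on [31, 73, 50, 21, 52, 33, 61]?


Algorithm: bubble sort (with early termination)
Input: [31, 73, 50, 21, 52, 33, 61]
Sorted: [21, 31, 33, 50, 52, 61, 73]

18


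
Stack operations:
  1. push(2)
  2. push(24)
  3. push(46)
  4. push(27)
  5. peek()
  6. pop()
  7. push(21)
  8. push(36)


push(2) -> [2]
push(24) -> [2, 24]
push(46) -> [2, 24, 46]
push(27) -> [2, 24, 46, 27]
peek()->27
pop()->27, [2, 24, 46]
push(21) -> [2, 24, 46, 21]
push(36) -> [2, 24, 46, 21, 36]

Final stack: [2, 24, 46, 21, 36]


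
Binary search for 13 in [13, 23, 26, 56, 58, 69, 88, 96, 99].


Step 1: lo=0, hi=8, mid=4, val=58
Step 2: lo=0, hi=3, mid=1, val=23
Step 3: lo=0, hi=0, mid=0, val=13

Found at index 0


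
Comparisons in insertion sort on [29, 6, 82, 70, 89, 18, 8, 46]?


Algorithm: insertion sort
Input: [29, 6, 82, 70, 89, 18, 8, 46]
Sorted: [6, 8, 18, 29, 46, 70, 82, 89]

20


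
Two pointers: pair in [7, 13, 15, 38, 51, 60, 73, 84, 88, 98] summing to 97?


lo=0(7)+hi=9(98)=105
lo=0(7)+hi=8(88)=95
lo=1(13)+hi=8(88)=101
lo=1(13)+hi=7(84)=97

Yes: 13+84=97


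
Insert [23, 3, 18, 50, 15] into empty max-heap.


Insert 23: [23]
Insert 3: [23, 3]
Insert 18: [23, 3, 18]
Insert 50: [50, 23, 18, 3]
Insert 15: [50, 23, 18, 3, 15]

Final heap: [50, 23, 18, 3, 15]


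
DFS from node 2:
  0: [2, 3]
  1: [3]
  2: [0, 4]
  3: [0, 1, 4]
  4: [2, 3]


Visit 2, push [4, 0]
Visit 0, push [3]
Visit 3, push [4, 1]
Visit 1, push []
Visit 4, push []

DFS order: [2, 0, 3, 1, 4]


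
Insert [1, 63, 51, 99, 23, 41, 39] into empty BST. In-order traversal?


Insert 1: root
Insert 63: R from 1
Insert 51: R from 1 -> L from 63
Insert 99: R from 1 -> R from 63
Insert 23: R from 1 -> L from 63 -> L from 51
Insert 41: R from 1 -> L from 63 -> L from 51 -> R from 23
Insert 39: R from 1 -> L from 63 -> L from 51 -> R from 23 -> L from 41

In-order: [1, 23, 39, 41, 51, 63, 99]


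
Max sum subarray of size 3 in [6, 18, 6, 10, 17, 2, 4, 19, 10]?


[0:3]: 30
[1:4]: 34
[2:5]: 33
[3:6]: 29
[4:7]: 23
[5:8]: 25
[6:9]: 33

Max: 34 at [1:4]


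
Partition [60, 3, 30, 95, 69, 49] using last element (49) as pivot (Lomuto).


Pivot: 49
  3 <= 49: swap -> [3, 60, 30, 95, 69, 49]
  30 <= 49: swap -> [3, 30, 60, 95, 69, 49]
Place pivot at 2: [3, 30, 49, 95, 69, 60]

Partitioned: [3, 30, 49, 95, 69, 60]


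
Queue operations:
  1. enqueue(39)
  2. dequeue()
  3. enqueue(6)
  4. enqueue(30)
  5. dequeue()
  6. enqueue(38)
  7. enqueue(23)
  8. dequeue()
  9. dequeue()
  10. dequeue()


enqueue(39) -> [39]
dequeue()->39, []
enqueue(6) -> [6]
enqueue(30) -> [6, 30]
dequeue()->6, [30]
enqueue(38) -> [30, 38]
enqueue(23) -> [30, 38, 23]
dequeue()->30, [38, 23]
dequeue()->38, [23]
dequeue()->23, []

Final queue: []


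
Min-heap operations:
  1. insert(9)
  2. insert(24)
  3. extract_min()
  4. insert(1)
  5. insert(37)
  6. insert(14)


insert(9) -> [9]
insert(24) -> [9, 24]
extract_min()->9, [24]
insert(1) -> [1, 24]
insert(37) -> [1, 24, 37]
insert(14) -> [1, 14, 37, 24]

Final heap: [1, 14, 37, 24]


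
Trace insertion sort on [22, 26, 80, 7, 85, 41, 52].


Initial: [22, 26, 80, 7, 85, 41, 52]
Insert 26: [22, 26, 80, 7, 85, 41, 52]
Insert 80: [22, 26, 80, 7, 85, 41, 52]
Insert 7: [7, 22, 26, 80, 85, 41, 52]
Insert 85: [7, 22, 26, 80, 85, 41, 52]
Insert 41: [7, 22, 26, 41, 80, 85, 52]
Insert 52: [7, 22, 26, 41, 52, 80, 85]

Sorted: [7, 22, 26, 41, 52, 80, 85]


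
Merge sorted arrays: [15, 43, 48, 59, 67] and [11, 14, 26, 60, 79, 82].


Take 11 from B
Take 14 from B
Take 15 from A
Take 26 from B
Take 43 from A
Take 48 from A
Take 59 from A
Take 60 from B
Take 67 from A

Merged: [11, 14, 15, 26, 43, 48, 59, 60, 67, 79, 82]
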